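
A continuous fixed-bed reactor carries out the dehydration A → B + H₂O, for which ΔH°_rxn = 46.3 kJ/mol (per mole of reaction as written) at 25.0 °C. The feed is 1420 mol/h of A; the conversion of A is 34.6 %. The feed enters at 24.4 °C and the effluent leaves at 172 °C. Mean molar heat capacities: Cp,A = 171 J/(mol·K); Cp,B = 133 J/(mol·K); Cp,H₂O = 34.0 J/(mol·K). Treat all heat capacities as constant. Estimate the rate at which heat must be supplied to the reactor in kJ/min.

Q_in = 972 kJ/min

Extent of reaction ξ = 0.346 × 1420 = 491.32 mol/h
Reaction term: ξ·ΔH°_rxn = 491.32 × 46.3 = 22748 kJ/h
Sensible, feed 24.4→25 °C: 145.69 kJ/h
Outlet flows (mol/h): A 928.68, B 491.32, H₂O 491.32
Sensible, products 25→172 °C: 35406 kJ/h
Q = ΔH = 58299 kJ/h = 16.194 kW
Heat supplied = 971.66 kJ/min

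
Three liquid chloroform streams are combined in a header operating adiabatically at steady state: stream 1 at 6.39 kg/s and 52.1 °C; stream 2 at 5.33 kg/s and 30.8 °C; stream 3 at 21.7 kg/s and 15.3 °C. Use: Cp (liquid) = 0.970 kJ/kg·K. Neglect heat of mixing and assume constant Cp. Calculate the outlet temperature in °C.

Energy balance with Q = 0: Σ ṁᵢCp,ᵢ(T_out − Tᵢ) = 0
T_out = Σ ṁᵢCp,ᵢTᵢ / Σ ṁᵢCp,ᵢ
      = 804.22 / 32.417 = 24.808 °C

T_out = 24.8 °C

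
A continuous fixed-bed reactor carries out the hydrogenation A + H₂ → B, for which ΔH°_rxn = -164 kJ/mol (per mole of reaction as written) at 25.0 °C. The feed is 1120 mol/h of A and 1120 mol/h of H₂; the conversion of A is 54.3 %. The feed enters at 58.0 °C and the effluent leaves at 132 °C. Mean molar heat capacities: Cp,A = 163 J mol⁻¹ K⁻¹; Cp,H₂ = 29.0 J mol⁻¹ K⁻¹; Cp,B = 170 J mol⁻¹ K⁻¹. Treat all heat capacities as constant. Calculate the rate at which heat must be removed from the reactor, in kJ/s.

Extent of reaction ξ = 0.543 × 1120 = 608.16 mol/h
Reaction term: ξ·ΔH°_rxn = 608.16 × -164 = -99738 kJ/h
Sensible, feed 58.0→25 °C: -7096.3 kJ/h
Outlet flows (mol/h): A 511.84, H₂ 511.84, B 608.16
Sensible, products 25→132 °C: 21578 kJ/h
Q = ΔH = -85257 kJ/h = -23.682 kW
Heat removed = 23.682 kJ/s

Q_out = 23.7 kJ/s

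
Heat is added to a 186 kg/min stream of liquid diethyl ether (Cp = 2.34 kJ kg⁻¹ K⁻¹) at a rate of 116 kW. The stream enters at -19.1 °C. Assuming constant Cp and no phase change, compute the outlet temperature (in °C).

Q = 116 kW = 6960 kJ/min
ΔT = Q/(ṁ·Cp) = 6960/(186×2.34) = 15.991 K
T_out = -19.1 + 15.991 = -3.1088 °C

T_out = -3.11 °C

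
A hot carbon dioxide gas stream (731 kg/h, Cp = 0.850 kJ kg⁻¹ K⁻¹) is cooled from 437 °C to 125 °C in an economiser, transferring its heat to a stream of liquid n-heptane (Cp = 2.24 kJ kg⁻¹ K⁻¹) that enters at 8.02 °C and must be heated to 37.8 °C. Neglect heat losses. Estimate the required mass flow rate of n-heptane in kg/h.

Heat released by hot stream: Q = 731 × 0.850 × (437 − 125) = 193860 kJ/h
Energy balance on cold side (adiabatic exchanger): Q = ṁ_c·Cp_c·(T_c,out − T_c,in)
ṁ_c = 193860 / [2.24 × (37.8 − 8.02)] = 2906.2 kg/h

ṁ_c = 2910 kg/h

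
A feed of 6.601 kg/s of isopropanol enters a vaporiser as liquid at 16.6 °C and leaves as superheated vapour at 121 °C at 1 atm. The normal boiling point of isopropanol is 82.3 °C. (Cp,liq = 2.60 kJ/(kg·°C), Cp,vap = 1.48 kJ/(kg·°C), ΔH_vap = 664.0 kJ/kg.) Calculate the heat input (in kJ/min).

liquid 16.6→82.3 °C: 170.82 kJ/kg
vaporisation at 82.3 °C: 664 kJ/kg
vapour 82.3→121 °C: 57.276 kJ/kg
Δh = 170.82 + 664 + 57.276 = 892.1 kJ/kg
Q = ṁ·Δh = 6.601 kg/s × 892.1 kJ/kg = 5888.7 kJ/s
|Q| = 5888.7 kW = 353320 kJ/min

Q = 353000 kJ/min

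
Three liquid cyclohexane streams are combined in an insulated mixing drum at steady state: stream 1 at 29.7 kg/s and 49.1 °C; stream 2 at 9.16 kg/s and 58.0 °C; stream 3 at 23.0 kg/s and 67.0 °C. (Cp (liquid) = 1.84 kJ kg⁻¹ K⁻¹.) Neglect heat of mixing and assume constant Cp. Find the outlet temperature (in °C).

Energy balance with Q = 0: Σ ṁᵢCp,ᵢ(T_out − Tᵢ) = 0
T_out = Σ ṁᵢCp,ᵢTᵢ / Σ ṁᵢCp,ᵢ
      = 6496.2 / 113.82 = 57.073 °C

T_out = 57.1 °C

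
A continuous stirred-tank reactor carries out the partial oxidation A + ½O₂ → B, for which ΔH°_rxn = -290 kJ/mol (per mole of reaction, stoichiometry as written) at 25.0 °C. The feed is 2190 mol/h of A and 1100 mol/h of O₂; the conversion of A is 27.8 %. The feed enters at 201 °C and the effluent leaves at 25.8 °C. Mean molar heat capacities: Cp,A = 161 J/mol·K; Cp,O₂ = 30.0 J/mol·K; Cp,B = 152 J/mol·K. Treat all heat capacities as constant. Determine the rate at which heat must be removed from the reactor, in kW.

Q_out = 67.8 kW

Extent of reaction ξ = 0.278 × 2190 = 608.82 mol/h
Reaction term: ξ·ΔH°_rxn = 608.82 × -290 = -176560 kJ/h
Sensible, feed 201→25 °C: -67864 kJ/h
Outlet flows (mol/h): A 1581.2, O₂ 795.59, B 608.82
Sensible, products 25→25.8 °C: 296.78 kJ/h
Q = ΔH = -244120 kJ/h = -67.812 kW
Heat removed = 67.812 kW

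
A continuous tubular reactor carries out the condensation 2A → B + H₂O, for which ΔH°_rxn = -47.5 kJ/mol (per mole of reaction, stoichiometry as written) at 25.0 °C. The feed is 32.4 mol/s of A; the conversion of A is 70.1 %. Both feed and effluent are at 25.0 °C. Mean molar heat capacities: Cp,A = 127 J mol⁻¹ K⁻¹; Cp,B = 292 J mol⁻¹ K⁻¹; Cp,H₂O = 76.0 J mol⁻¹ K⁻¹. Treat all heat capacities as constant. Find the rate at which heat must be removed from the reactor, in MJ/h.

Q_out = 1940 MJ/h

Extent of reaction ξ = 0.701 × 32.4 / 2 = 11.356 mol/s
Reaction term: ξ·ΔH°_rxn = 11.356 × -47.5 = -539.42 kJ/s
Q = ΔH = -539.42 kJ/s = -539.42 kW
Heat removed = 1941.9 MJ/h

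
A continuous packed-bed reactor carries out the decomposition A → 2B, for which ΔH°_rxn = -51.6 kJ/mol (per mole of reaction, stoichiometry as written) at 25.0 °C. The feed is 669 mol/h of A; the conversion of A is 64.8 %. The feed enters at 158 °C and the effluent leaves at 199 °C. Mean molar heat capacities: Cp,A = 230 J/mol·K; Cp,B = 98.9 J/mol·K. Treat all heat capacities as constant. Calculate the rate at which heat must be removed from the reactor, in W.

Q_out = 5140 W

Extent of reaction ξ = 0.648 × 669 = 433.51 mol/h
Reaction term: ξ·ΔH°_rxn = 433.51 × -51.6 = -22369 kJ/h
Sensible, feed 158→25 °C: -20465 kJ/h
Outlet flows (mol/h): A 235.49, B 867.02
Sensible, products 25→199 °C: 24344 kJ/h
Q = ΔH = -18489 kJ/h = -5.136 kW
Heat removed = 5136 W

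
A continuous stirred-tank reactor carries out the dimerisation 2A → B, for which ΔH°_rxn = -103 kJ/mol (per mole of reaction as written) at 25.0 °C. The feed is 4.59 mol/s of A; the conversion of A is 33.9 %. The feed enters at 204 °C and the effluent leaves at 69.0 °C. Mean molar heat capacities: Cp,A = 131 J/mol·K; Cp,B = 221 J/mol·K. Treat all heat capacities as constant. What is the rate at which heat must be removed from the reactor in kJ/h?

Extent of reaction ξ = 0.339 × 4.59 / 2 = 0.77801 mol/s
Reaction term: ξ·ΔH°_rxn = 0.77801 × -103 = -80.135 kJ/s
Sensible, feed 204→25 °C: -107.63 kJ/s
Outlet flows (mol/s): A 3.034, B 0.77801
Sensible, products 25→69.0 °C: 25.053 kJ/s
Q = ΔH = -162.71 kJ/s = -162.71 kW
Heat removed = 585760 kJ/h

Q_out = 586000 kJ/h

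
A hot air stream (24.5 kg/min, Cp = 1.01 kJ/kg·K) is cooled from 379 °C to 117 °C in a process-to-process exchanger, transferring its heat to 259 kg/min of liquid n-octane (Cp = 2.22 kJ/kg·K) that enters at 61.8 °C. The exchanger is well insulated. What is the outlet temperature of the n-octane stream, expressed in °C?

T_c,out = 73.1 °C

Heat released by hot stream: Q = 24.5 × 1.01 × (379 − 117) = 6483.2 kJ/min
Energy balance on cold side (adiabatic exchanger): Q = ṁ_c·Cp_c·(T_c,out − T_c,in)
T_c,out = 61.8 + 6483.2/(259 × 2.22) = 73.076 °C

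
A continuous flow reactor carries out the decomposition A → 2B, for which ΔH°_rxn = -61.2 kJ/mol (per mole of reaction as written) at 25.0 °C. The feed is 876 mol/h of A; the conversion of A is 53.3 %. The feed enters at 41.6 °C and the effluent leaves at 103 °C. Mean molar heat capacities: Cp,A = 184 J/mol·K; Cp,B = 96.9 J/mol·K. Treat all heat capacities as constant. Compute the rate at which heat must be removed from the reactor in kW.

Q_out = 5.09 kW

Extent of reaction ξ = 0.533 × 876 = 466.91 mol/h
Reaction term: ξ·ΔH°_rxn = 466.91 × -61.2 = -28575 kJ/h
Sensible, feed 41.6→25 °C: -2675.7 kJ/h
Outlet flows (mol/h): A 409.09, B 933.82
Sensible, products 25→103 °C: 12929 kJ/h
Q = ΔH = -18321 kJ/h = -5.0892 kW
Heat removed = 5.0892 kW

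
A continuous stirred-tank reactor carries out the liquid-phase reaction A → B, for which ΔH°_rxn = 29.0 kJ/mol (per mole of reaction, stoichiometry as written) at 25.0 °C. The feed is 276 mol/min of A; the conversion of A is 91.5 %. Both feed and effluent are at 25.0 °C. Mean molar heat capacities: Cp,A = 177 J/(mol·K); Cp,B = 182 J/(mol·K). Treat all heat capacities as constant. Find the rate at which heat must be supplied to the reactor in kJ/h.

Q_in = 439000 kJ/h

Extent of reaction ξ = 0.915 × 276 = 252.54 mol/min
Reaction term: ξ·ΔH°_rxn = 252.54 × 29.0 = 7323.7 kJ/min
Q = ΔH = 7323.7 kJ/min = 122.06 kW
Heat supplied = 439420 kJ/h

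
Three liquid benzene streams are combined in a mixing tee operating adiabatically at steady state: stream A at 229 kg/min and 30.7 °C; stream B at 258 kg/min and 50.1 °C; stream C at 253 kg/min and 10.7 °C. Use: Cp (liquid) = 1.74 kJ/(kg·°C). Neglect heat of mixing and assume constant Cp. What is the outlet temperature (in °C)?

Energy balance with Q = 0: Σ ṁᵢCp,ᵢ(T_out − Tᵢ) = 0
Σ ṁᵢCp,ᵢTᵢ = 229×1.74×30.7 + 258×1.74×50.1 + 253×1.74×10.7 = 39434
Σ ṁᵢCp,ᵢ = 229×1.74 + 258×1.74 + 253×1.74 = 1287.6
T_out = 39434 / 1287.6 = 30.626 °C

T_out = 30.6 °C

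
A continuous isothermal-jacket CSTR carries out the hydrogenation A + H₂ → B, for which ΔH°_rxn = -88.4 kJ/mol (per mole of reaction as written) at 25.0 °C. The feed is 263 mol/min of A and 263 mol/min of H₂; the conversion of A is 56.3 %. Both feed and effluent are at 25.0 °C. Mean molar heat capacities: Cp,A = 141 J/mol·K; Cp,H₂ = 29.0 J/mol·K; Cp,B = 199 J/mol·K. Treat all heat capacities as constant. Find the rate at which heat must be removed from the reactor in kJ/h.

Extent of reaction ξ = 0.563 × 263 = 148.07 mol/min
Reaction term: ξ·ΔH°_rxn = 148.07 × -88.4 = -13089 kJ/min
Q = ΔH = -13089 kJ/min = -218.15 kW
Heat removed = 785360 kJ/h

Q_out = 785000 kJ/h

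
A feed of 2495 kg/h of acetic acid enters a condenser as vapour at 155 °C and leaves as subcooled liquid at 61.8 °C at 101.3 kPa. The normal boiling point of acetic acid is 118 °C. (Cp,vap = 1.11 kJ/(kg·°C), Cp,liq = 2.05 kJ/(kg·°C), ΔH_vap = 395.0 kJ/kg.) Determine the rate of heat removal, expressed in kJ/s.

vapour 155→118 °C: -41.07 kJ/kg
condensation at 118 °C: -395 kJ/kg
liquid 118→61.8 °C: -115.21 kJ/kg
Δh = -41.07 + -395 + -115.21 = -551.28 kJ/kg
Q = ṁ·Δh = 2495 kg/h × -551.28 kJ/kg = -1.3754e+06 kJ/h
|Q| = 382.07 kW

Q_c = 382 kJ/s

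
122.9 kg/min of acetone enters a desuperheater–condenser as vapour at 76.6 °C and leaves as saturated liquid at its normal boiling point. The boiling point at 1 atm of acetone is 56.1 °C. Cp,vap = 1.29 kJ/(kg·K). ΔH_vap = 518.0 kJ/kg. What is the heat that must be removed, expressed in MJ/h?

vapour 76.6→56.1 °C: -26.445 kJ/kg
condensation at 56.1 °C: -518 kJ/kg
Δh = -26.445 + -518 = -544.44 kJ/kg
Q = ṁ·Δh = 122.9 kg/min × -544.44 kJ/kg = -66912 kJ/min
|Q| = 1115.2 kW = 4014.7 MJ/h

Q_c = 4010 MJ/h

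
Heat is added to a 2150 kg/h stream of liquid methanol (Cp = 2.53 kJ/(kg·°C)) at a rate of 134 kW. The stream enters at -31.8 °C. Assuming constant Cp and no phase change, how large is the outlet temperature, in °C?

T_out = 56.9 °C

Q = 134 kW = 482400 kJ/h
ΔT = Q/(ṁ·Cp) = 482400/(2150×2.53) = 88.685 K
T_out = -31.8 + 88.685 = 56.885 °C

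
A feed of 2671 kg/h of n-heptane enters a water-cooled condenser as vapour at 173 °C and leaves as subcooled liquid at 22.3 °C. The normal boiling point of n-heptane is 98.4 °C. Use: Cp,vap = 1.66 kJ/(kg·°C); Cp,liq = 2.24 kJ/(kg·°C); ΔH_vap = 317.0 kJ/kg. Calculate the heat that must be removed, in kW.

Q_c = 454 kW

vapour 173→98.4 °C: -123.84 kJ/kg
condensation at 98.4 °C: -317 kJ/kg
liquid 98.4→22.3 °C: -170.46 kJ/kg
Δh = -123.84 + -317 + -170.46 = -611.3 kJ/kg
Q = ṁ·Δh = 2671 kg/h × -611.3 kJ/kg = -1.6328e+06 kJ/h
|Q| = 453.55 kW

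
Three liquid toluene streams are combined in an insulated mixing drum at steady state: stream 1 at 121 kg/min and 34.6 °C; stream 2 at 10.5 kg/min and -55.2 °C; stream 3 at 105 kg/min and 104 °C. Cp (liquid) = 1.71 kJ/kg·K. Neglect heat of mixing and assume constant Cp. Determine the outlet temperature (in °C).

T_out = 61.4 °C

Adiabatic, steady state ⇒ Σ ṁᵢCp,ᵢ(T_out − Tᵢ) = 0
T_out = Σ ṁᵢCp,ᵢTᵢ / Σ ṁᵢCp,ᵢ
      = 24841 / 404.41 = 61.425 °C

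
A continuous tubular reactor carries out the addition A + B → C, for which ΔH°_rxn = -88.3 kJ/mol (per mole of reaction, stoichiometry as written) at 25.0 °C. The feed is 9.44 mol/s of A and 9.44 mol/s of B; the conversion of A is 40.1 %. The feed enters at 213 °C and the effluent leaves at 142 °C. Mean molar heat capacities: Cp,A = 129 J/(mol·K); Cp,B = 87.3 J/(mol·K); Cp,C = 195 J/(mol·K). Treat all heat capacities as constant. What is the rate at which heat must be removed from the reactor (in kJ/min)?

Extent of reaction ξ = 0.401 × 9.44 = 3.7854 mol/s
Reaction term: ξ·ΔH°_rxn = 3.7854 × -88.3 = -334.25 kJ/s
Sensible, feed 213→25 °C: -383.87 kJ/s
Outlet flows (mol/s): A 5.6546, B 5.6546, C 3.7854
Sensible, products 25→142 °C: 229.47 kJ/s
Q = ΔH = -488.66 kJ/s = -488.66 kW
Heat removed = 29320 kJ/min

Q_out = 29300 kJ/min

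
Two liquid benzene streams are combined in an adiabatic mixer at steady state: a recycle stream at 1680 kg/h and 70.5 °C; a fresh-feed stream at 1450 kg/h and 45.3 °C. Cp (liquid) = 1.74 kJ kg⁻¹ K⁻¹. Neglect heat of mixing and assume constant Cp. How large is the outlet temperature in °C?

T_out = 58.8 °C

Adiabatic, steady state ⇒ Σ ṁᵢCp,ᵢ(T_out − Tᵢ) = 0
T_out = Σ ṁᵢCp,ᵢTᵢ / Σ ṁᵢCp,ᵢ
      = 320380 / 5446.2 = 58.826 °C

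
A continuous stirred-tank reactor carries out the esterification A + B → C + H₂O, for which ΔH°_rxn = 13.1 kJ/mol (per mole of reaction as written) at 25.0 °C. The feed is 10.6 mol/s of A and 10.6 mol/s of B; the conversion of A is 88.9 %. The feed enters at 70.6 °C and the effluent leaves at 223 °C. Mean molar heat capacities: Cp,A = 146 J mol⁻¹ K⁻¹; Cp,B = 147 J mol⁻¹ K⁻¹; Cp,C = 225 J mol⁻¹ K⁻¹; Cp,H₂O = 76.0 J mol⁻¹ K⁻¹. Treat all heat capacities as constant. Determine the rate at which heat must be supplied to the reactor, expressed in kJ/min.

Q_in = 36700 kJ/min

Extent of reaction ξ = 0.889 × 10.6 = 9.4234 mol/s
Reaction term: ξ·ΔH°_rxn = 9.4234 × 13.1 = 123.45 kJ/s
Sensible, feed 70.6→25 °C: -141.62 kJ/s
Outlet flows (mol/s): A 1.1766, B 1.1766, C 9.4234, H₂O 9.4234
Sensible, products 25→223 °C: 629.88 kJ/s
Q = ΔH = 611.7 kJ/s = 611.7 kW
Heat supplied = 36702 kJ/min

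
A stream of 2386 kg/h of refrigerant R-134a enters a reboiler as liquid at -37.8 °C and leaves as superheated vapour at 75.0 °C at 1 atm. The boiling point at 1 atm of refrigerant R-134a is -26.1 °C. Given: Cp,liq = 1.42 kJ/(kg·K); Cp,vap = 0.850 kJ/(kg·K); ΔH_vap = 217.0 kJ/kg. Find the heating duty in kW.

liquid -37.8→-26.1 °C: 16.614 kJ/kg
vaporisation at -26.1 °C: 217 kJ/kg
vapour -26.1→75.0 °C: 85.935 kJ/kg
Δh = 16.614 + 217 + 85.935 = 319.55 kJ/kg
Q = ṁ·Δh = 2386 kg/h × 319.55 kJ/kg = 762440 kJ/h
|Q| = 211.79 kW

Q = 212 kW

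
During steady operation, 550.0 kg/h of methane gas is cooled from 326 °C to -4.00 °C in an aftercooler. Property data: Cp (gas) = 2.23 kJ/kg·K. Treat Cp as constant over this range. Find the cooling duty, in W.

Q_c = 112000 W

Q = ṁ·Cp·ΔT = 550.0 × 2.23 × (-4.00 − 326) = -404740 kJ/h
Converting: 404740 / 3600 s = 112.43 kW
Cooling duty = 112430 W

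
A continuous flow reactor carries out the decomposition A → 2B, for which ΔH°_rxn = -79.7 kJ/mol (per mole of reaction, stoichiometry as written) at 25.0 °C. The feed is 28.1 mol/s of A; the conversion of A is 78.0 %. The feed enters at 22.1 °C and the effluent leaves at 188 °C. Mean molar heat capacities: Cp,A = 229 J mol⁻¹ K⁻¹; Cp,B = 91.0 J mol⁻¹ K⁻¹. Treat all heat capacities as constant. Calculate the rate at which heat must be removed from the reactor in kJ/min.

Extent of reaction ξ = 0.780 × 28.1 = 21.918 mol/s
Reaction term: ξ·ΔH°_rxn = 21.918 × -79.7 = -1746.9 kJ/s
Sensible, feed 22.1→25 °C: 18.661 kJ/s
Outlet flows (mol/s): A 6.182, B 43.836
Sensible, products 25→188 °C: 880.97 kJ/s
Q = ΔH = -847.23 kJ/s = -847.23 kW
Heat removed = 50834 kJ/min

Q_out = 50800 kJ/min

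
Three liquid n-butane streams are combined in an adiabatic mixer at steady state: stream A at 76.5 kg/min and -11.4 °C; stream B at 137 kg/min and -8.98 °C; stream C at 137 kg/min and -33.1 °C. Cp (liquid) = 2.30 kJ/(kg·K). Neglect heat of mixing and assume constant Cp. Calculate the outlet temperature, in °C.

T_out = -18.9 °C

Energy balance with Q = 0: Σ ṁᵢCp,ᵢ(T_out − Tᵢ) = 0
Σ ṁᵢCp,ᵢTᵢ = 76.5×2.30×-11.4 + 137×2.30×-8.98 + 137×2.30×-33.1 = -15265
Σ ṁᵢCp,ᵢ = 76.5×2.30 + 137×2.30 + 137×2.30 = 806.15
T_out = -15265 / 806.15 = -18.936 °C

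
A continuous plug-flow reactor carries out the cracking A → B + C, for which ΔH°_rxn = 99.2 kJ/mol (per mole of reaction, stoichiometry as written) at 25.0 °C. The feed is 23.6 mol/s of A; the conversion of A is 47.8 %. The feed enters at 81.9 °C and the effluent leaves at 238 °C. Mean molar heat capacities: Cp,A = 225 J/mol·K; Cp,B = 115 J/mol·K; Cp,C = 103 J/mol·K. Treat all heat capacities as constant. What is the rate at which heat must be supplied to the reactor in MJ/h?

Q_in = 6950 MJ/h

Extent of reaction ξ = 0.478 × 23.6 = 11.281 mol/s
Reaction term: ξ·ΔH°_rxn = 11.281 × 99.2 = 1119.1 kJ/s
Sensible, feed 81.9→25 °C: -302.14 kJ/s
Outlet flows (mol/s): A 12.319, B 11.281, C 11.281
Sensible, products 25→238 °C: 1114.2 kJ/s
Q = ΔH = 1931.1 kJ/s = 1931.1 kW
Heat supplied = 6952.1 MJ/h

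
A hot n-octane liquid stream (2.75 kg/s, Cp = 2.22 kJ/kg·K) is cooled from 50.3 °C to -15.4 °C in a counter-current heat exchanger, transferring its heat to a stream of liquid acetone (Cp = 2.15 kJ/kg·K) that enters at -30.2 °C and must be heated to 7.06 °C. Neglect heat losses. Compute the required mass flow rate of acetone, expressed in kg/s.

ṁ_c = 5.01 kg/s

Heat released by hot stream: Q = 2.75 × 2.22 × (50.3 − -15.4) = 401.1 kJ/s
Energy balance on cold side (adiabatic exchanger): Q = ṁ_c·Cp_c·(T_c,out − T_c,in)
ṁ_c = 401.1 / [2.15 × (7.06 − -30.2)] = 5.0069 kg/s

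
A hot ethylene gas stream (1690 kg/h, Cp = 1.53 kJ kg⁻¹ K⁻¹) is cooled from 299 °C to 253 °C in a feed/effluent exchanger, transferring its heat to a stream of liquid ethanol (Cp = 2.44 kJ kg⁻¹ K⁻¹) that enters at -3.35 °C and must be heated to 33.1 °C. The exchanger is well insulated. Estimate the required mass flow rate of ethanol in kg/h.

Heat released by hot stream: Q = 1690 × 1.53 × (299 − 253) = 118940 kJ/h
Energy balance on cold side (adiabatic exchanger): Q = ṁ_c·Cp_c·(T_c,out − T_c,in)
ṁ_c = 118940 / [2.44 × (33.1 − -3.35)] = 1337.4 kg/h

ṁ_c = 1340 kg/h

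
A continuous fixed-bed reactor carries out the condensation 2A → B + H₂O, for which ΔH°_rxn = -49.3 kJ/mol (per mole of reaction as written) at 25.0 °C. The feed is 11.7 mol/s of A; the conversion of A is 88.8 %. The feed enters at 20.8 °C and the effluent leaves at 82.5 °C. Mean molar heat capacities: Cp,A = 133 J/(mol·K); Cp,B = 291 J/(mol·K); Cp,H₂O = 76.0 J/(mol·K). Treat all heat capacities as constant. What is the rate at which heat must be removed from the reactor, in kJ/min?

Extent of reaction ξ = 0.888 × 11.7 / 2 = 5.1948 mol/s
Reaction term: ξ·ΔH°_rxn = 5.1948 × -49.3 = -256.1 kJ/s
Sensible, feed 20.8→25 °C: 6.5356 kJ/s
Outlet flows (mol/s): A 1.3104, B 5.1948, H₂O 5.1948
Sensible, products 25→82.5 °C: 119.64 kJ/s
Q = ΔH = -129.92 kJ/s = -129.92 kW
Heat removed = 7795.4 kJ/min

Q_out = 7800 kJ/min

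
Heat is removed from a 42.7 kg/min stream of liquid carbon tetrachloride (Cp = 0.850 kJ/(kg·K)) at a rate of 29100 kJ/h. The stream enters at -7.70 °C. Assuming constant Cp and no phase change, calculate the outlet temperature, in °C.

T_out = -21.1 °C

Q = 29100 kJ/h = 485 kJ/min
ΔT = Q/(ṁ·Cp) = 485/(42.7×0.850) = 13.363 K
T_out = -7.70 − 13.363 = -21.063 °C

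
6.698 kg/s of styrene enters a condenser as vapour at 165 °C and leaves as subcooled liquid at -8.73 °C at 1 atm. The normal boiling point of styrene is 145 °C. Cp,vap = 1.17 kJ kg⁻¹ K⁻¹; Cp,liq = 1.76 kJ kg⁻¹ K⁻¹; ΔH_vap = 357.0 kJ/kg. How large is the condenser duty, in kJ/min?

Q_c = 262000 kJ/min

vapour 165→145 °C: -23.4 kJ/kg
condensation at 145 °C: -357 kJ/kg
liquid 145→-8.73 °C: -270.56 kJ/kg
Δh = -23.4 + -357 + -270.56 = -650.96 kJ/kg
Q = ṁ·Δh = 6.698 kg/s × -650.96 kJ/kg = -4360.2 kJ/s
|Q| = 4360.2 kW = 261610 kJ/min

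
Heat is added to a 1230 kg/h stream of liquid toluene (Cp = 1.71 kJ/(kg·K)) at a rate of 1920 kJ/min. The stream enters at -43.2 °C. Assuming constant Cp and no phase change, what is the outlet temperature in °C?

Q = 1920 kJ/min = 115200 kJ/h
ΔT = Q/(ṁ·Cp) = 115200/(1230×1.71) = 54.771 K
T_out = -43.2 + 54.771 = 11.571 °C

T_out = 11.6 °C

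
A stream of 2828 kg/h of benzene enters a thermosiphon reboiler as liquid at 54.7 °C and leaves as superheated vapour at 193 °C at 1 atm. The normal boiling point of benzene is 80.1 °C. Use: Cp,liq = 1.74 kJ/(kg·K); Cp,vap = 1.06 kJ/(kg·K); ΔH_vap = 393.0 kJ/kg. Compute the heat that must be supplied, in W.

Q = 437000 W

liquid 54.7→80.1 °C: 44.196 kJ/kg
vaporisation at 80.1 °C: 393 kJ/kg
vapour 80.1→193 °C: 119.67 kJ/kg
Δh = 44.196 + 393 + 119.67 = 556.87 kJ/kg
Q = ṁ·Δh = 2828 kg/h × 556.87 kJ/kg = 1.5748e+06 kJ/h
|Q| = 437.45 kW = 437450 W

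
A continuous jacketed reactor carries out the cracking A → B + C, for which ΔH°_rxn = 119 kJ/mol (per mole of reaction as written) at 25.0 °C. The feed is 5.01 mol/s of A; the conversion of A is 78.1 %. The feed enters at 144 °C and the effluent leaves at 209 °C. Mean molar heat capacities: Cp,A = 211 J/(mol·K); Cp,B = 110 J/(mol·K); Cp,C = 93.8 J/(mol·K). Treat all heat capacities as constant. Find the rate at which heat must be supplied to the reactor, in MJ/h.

Extent of reaction ξ = 0.781 × 5.01 = 3.9128 mol/s
Reaction term: ξ·ΔH°_rxn = 3.9128 × 119 = 465.62 kJ/s
Sensible, feed 144→25 °C: -125.8 kJ/s
Outlet flows (mol/s): A 1.0972, B 3.9128, C 3.9128
Sensible, products 25→209 °C: 189.32 kJ/s
Q = ΔH = 529.15 kJ/s = 529.15 kW
Heat supplied = 1905 MJ/h

Q_in = 1900 MJ/h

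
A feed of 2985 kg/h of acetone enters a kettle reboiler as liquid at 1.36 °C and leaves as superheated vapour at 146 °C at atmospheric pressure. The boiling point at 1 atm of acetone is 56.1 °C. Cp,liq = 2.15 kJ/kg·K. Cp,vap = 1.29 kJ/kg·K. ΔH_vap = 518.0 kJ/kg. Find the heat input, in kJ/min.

Q = 37400 kJ/min

liquid 1.36→56.1 °C: 117.69 kJ/kg
vaporisation at 56.1 °C: 518 kJ/kg
vapour 56.1→146 °C: 115.97 kJ/kg
Δh = 117.69 + 518 + 115.97 = 751.66 kJ/kg
Q = ṁ·Δh = 2985 kg/h × 751.66 kJ/kg = 2.2437e+06 kJ/h
|Q| = 623.25 kW = 37395 kJ/min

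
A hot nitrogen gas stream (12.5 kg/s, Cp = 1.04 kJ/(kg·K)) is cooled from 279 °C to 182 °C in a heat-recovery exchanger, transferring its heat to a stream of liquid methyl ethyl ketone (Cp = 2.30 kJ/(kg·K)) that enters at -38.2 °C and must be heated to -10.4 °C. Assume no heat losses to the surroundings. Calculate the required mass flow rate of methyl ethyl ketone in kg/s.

ṁ_c = 19.7 kg/s

Heat released by hot stream: Q = 12.5 × 1.04 × (279 − 182) = 1261 kJ/s
Energy balance on cold side (adiabatic exchanger): Q = ṁ_c·Cp_c·(T_c,out − T_c,in)
ṁ_c = 1261 / [2.30 × (-10.4 − -38.2)] = 19.722 kg/s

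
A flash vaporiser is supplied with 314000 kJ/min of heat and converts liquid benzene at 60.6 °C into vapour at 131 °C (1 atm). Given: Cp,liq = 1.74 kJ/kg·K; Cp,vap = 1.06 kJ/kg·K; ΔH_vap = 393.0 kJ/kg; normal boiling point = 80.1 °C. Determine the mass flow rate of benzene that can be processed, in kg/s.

Δh = 1.74×(80.1−60.6) + 393.0 + 1.06×(131−80.1) = 480.88 kJ/kg
Q = 314000 kJ/min = 5233.3 kJ/s = 5233.3 kJ/s
ṁ = Q/Δh = 5233.3 / 480.88 = 10.883 kg/s

ṁ = 10.9 kg/s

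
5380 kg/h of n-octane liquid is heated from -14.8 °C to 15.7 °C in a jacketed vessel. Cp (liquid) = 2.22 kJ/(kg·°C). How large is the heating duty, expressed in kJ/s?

Q = 101 kJ/s

Q = ṁ·Cp·ΔT = 5380 × 2.22 × (15.7 − -14.8) = 364280 kJ/h
Converting: 364280 / 3600 s = 101.19 kW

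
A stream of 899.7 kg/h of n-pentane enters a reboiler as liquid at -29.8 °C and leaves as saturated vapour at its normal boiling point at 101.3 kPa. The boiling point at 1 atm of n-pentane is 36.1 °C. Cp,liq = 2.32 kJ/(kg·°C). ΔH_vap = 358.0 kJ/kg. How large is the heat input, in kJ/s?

liquid -29.8→36.1 °C: 152.89 kJ/kg
vaporisation at 36.1 °C: 358 kJ/kg
Δh = 152.89 + 358 = 510.89 kJ/kg
Q = ṁ·Δh = 899.7 kg/h × 510.89 kJ/kg = 459650 kJ/h
|Q| = 127.68 kW

Q = 128 kJ/s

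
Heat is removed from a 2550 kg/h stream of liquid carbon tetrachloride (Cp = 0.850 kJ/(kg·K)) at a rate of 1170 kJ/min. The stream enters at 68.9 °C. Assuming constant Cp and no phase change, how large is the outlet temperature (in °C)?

Q = 1170 kJ/min = 70200 kJ/h
ΔT = Q/(ṁ·Cp) = 70200/(2550×0.850) = 32.388 K
T_out = 68.9 − 32.388 = 36.512 °C

T_out = 36.5 °C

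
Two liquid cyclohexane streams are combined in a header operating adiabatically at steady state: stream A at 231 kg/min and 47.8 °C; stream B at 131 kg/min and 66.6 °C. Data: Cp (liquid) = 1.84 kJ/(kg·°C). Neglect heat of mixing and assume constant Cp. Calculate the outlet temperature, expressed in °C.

Energy balance with Q = 0: Σ ṁᵢCp,ᵢ(T_out − Tᵢ) = 0
T_out = Σ ṁᵢCp,ᵢTᵢ / Σ ṁᵢCp,ᵢ
      = 36370 / 666.08 = 54.603 °C

T_out = 54.6 °C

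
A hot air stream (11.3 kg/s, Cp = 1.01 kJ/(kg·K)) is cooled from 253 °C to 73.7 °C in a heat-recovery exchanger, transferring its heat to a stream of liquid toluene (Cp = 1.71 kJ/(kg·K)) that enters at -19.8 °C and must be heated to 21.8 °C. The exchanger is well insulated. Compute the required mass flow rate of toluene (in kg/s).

Heat released by hot stream: Q = 11.3 × 1.01 × (253 − 73.7) = 2046.4 kJ/s
Energy balance on cold side (adiabatic exchanger): Q = ṁ_c·Cp_c·(T_c,out − T_c,in)
ṁ_c = 2046.4 / [1.71 × (21.8 − -19.8)] = 28.767 kg/s

ṁ_c = 28.8 kg/s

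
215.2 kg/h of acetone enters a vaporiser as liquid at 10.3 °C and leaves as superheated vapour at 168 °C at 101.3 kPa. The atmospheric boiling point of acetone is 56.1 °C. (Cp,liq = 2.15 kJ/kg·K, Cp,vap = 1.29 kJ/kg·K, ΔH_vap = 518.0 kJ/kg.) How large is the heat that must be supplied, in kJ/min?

liquid 10.3→56.1 °C: 98.47 kJ/kg
vaporisation at 56.1 °C: 518 kJ/kg
vapour 56.1→168 °C: 144.35 kJ/kg
Δh = 98.47 + 518 + 144.35 = 760.82 kJ/kg
Q = ṁ·Δh = 215.2 kg/h × 760.82 kJ/kg = 163730 kJ/h
|Q| = 45.48 kW = 2728.8 kJ/min

Q = 2730 kJ/min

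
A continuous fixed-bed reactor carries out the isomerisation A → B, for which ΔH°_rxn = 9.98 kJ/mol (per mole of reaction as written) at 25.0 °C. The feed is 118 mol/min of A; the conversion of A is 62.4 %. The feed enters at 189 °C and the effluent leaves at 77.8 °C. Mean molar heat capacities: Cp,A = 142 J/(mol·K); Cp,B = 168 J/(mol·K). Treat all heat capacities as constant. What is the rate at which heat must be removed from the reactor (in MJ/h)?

Extent of reaction ξ = 0.624 × 118 = 73.632 mol/min
Reaction term: ξ·ΔH°_rxn = 73.632 × 9.98 = 734.85 kJ/min
Sensible, feed 189→25 °C: -2748 kJ/min
Outlet flows (mol/min): A 44.368, B 73.632
Sensible, products 25→77.8 °C: 985.8 kJ/min
Q = ΔH = -1027.3 kJ/min = -17.122 kW
Heat removed = 61.64 MJ/h

Q_out = 61.6 MJ/h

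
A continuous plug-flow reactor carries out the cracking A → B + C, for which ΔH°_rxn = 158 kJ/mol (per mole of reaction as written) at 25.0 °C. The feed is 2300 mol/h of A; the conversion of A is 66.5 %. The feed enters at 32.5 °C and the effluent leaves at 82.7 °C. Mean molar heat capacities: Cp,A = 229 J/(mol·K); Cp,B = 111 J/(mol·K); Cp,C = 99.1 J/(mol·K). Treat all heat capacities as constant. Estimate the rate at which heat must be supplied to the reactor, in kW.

Q_in = 74.0 kW

Extent of reaction ξ = 0.665 × 2300 = 1529.5 mol/h
Reaction term: ξ·ΔH°_rxn = 1529.5 × 158 = 241660 kJ/h
Sensible, feed 32.5→25 °C: -3950.2 kJ/h
Outlet flows (mol/h): A 770.5, B 1529.5, C 1529.5
Sensible, products 25→82.7 °C: 28723 kJ/h
Q = ΔH = 266430 kJ/h = 74.009 kW
Heat supplied = 74.009 kW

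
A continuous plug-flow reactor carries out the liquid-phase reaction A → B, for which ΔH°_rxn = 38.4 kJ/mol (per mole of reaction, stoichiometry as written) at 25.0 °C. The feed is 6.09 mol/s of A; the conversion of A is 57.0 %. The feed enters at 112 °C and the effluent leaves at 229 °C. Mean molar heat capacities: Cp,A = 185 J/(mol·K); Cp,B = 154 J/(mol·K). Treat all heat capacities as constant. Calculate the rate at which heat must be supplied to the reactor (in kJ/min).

Extent of reaction ξ = 0.570 × 6.09 = 3.4713 mol/s
Reaction term: ξ·ΔH°_rxn = 3.4713 × 38.4 = 133.3 kJ/s
Sensible, feed 112→25 °C: -98.019 kJ/s
Outlet flows (mol/s): A 2.6187, B 3.4713
Sensible, products 25→229 °C: 207.88 kJ/s
Q = ΔH = 243.16 kJ/s = 243.16 kW
Heat supplied = 14590 kJ/min

Q_in = 14600 kJ/min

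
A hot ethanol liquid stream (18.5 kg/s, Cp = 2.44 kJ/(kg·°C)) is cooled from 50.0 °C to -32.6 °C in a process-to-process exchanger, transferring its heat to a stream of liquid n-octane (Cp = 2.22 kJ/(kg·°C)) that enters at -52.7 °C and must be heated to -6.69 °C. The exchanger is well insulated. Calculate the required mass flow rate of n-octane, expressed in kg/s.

Heat released by hot stream: Q = 18.5 × 2.44 × (50.0 − -32.6) = 3728.6 kJ/s
Energy balance on cold side (adiabatic exchanger): Q = ṁ_c·Cp_c·(T_c,out − T_c,in)
ṁ_c = 3728.6 / [2.22 × (-6.69 − -52.7)] = 36.504 kg/s

ṁ_c = 36.5 kg/s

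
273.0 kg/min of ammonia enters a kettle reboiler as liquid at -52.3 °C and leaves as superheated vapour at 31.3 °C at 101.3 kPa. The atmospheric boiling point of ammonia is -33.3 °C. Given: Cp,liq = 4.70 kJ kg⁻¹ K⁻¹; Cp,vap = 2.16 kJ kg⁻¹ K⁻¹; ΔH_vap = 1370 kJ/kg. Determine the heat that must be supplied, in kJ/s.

Q = 7270 kJ/s

liquid -52.3→-33.3 °C: 89.3 kJ/kg
vaporisation at -33.3 °C: 1370 kJ/kg
vapour -33.3→31.3 °C: 139.54 kJ/kg
Δh = 89.3 + 1370 + 139.54 = 1598.8 kJ/kg
Q = ṁ·Δh = 273.0 kg/min × 1598.8 kJ/kg = 436480 kJ/min
|Q| = 7274.7 kW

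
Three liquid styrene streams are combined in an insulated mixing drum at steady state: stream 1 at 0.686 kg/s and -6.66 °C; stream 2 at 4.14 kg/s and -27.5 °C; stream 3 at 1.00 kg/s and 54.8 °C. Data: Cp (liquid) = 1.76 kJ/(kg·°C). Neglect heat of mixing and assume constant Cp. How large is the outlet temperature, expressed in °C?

T_out = -10.9 °C

Adiabatic, steady state ⇒ Σ ṁᵢCp,ᵢ(T_out − Tᵢ) = 0
Σ ṁᵢCp,ᵢTᵢ = 0.686×1.76×-6.66 + 4.14×1.76×-27.5 + 1.00×1.76×54.8 = -111.97
Σ ṁᵢCp,ᵢ = 0.686×1.76 + 4.14×1.76 + 1.00×1.76 = 10.254
T_out = -111.97 / 10.254 = -10.92 °C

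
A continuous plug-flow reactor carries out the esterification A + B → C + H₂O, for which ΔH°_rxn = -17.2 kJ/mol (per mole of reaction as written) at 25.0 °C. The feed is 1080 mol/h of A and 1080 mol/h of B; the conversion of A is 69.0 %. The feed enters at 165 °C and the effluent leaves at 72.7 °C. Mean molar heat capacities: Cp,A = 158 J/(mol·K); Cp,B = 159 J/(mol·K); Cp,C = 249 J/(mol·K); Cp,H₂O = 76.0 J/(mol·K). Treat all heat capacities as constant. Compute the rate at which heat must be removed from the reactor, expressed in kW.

Q_out = 12.3 kW

Extent of reaction ξ = 0.690 × 1080 = 745.2 mol/h
Reaction term: ξ·ΔH°_rxn = 745.2 × -17.2 = -12817 kJ/h
Sensible, feed 165→25 °C: -47930 kJ/h
Outlet flows (mol/h): A 334.8, B 334.8, C 745.2, H₂O 745.2
Sensible, products 25→72.7 °C: 16615 kJ/h
Q = ΔH = -44133 kJ/h = -12.259 kW
Heat removed = 12.259 kW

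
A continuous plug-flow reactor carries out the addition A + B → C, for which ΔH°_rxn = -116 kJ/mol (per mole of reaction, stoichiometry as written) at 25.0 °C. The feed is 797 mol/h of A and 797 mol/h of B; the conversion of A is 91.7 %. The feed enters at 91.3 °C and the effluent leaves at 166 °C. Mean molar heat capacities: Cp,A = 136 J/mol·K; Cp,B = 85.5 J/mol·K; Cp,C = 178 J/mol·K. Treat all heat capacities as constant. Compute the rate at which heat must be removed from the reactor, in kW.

Q_out = 21.1 kW

Extent of reaction ξ = 0.917 × 797 = 730.85 mol/h
Reaction term: ξ·ΔH°_rxn = 730.85 × -116 = -84778 kJ/h
Sensible, feed 91.3→25 °C: -11704 kJ/h
Outlet flows (mol/h): A 66.151, B 66.151, C 730.85
Sensible, products 25→166 °C: 20409 kJ/h
Q = ΔH = -76074 kJ/h = -21.132 kW
Heat removed = 21.132 kW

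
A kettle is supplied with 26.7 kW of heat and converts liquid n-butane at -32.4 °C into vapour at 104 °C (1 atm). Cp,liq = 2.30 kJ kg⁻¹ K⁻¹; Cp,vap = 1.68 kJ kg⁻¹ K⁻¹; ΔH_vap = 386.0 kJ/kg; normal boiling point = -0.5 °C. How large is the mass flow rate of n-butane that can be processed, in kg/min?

ṁ = 2.52 kg/min

Δh = 2.30×(-0.5−-32.4) + 386.0 + 1.68×(104−-0.5) = 634.93 kJ/kg
Q = 26.7 kW = 26.7 kJ/s = 1602 kJ/min
ṁ = Q/Δh = 1602 / 634.93 = 2.5231 kg/min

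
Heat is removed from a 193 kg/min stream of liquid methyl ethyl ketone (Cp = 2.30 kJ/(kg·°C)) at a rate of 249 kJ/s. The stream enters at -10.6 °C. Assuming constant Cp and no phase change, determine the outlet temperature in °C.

T_out = -44.3 °C

Q = 249 kJ/s = 14940 kJ/min
ΔT = Q/(ṁ·Cp) = 14940/(193×2.30) = 33.656 K
T_out = -10.6 − 33.656 = -44.256 °C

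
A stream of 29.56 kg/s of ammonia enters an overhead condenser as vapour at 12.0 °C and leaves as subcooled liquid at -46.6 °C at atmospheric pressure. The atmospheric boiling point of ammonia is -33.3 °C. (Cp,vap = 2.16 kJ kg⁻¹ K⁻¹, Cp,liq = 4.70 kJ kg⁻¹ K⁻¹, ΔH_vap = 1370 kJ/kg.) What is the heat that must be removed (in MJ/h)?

Q_c = 163000 MJ/h

vapour 12.0→-33.3 °C: -97.848 kJ/kg
condensation at -33.3 °C: -1370 kJ/kg
liquid -33.3→-46.6 °C: -62.51 kJ/kg
Δh = -97.848 + -1370 + -62.51 = -1530.4 kJ/kg
Q = ṁ·Δh = 29.56 kg/s × -1530.4 kJ/kg = -45237 kJ/s
|Q| = 45237 kW = 162850 MJ/h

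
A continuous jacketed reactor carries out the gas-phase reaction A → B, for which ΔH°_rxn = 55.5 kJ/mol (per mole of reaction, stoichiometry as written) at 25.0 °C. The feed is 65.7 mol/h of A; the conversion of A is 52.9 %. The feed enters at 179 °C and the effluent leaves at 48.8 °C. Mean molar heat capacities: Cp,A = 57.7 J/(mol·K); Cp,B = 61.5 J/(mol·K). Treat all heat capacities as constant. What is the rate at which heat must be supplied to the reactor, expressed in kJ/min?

Extent of reaction ξ = 0.529 × 65.7 = 34.755 mol/h
Reaction term: ξ·ΔH°_rxn = 34.755 × 55.5 = 1928.9 kJ/h
Sensible, feed 179→25 °C: -583.8 kJ/h
Outlet flows (mol/h): A 30.945, B 34.755
Sensible, products 25→48.8 °C: 93.366 kJ/h
Q = ΔH = 1438.5 kJ/h = 0.39958 kW
Heat supplied = 23.975 kJ/min

Q_in = 24.0 kJ/min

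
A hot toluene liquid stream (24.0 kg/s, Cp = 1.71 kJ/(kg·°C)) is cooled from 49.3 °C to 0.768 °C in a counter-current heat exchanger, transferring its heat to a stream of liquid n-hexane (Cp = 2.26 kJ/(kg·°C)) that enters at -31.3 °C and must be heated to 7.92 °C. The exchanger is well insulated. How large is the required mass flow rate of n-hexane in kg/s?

ṁ_c = 22.5 kg/s

Heat released by hot stream: Q = 24.0 × 1.71 × (49.3 − 0.768) = 1991.8 kJ/s
Energy balance on cold side (adiabatic exchanger): Q = ṁ_c·Cp_c·(T_c,out − T_c,in)
ṁ_c = 1991.8 / [2.26 × (7.92 − -31.3)] = 22.471 kg/s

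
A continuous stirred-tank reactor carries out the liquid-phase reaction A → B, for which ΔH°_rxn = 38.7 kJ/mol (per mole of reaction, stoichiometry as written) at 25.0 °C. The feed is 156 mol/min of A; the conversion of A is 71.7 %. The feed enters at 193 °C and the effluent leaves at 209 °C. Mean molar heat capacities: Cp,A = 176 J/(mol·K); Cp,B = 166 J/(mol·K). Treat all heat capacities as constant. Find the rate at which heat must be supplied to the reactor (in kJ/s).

Q_in = 76.0 kJ/s

Extent of reaction ξ = 0.717 × 156 = 111.85 mol/min
Reaction term: ξ·ΔH°_rxn = 111.85 × 38.7 = 4328.7 kJ/min
Sensible, feed 193→25 °C: -4612.6 kJ/min
Outlet flows (mol/min): A 44.148, B 111.85
Sensible, products 25→209 °C: 4846.1 kJ/min
Q = ΔH = 4562.2 kJ/min = 76.036 kW
Heat supplied = 76.036 kJ/s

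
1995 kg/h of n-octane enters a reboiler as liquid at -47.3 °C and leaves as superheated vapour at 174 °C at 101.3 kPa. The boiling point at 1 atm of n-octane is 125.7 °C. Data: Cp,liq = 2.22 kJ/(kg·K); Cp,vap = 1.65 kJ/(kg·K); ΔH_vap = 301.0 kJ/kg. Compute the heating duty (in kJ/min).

liquid -47.3→125.7 °C: 384.06 kJ/kg
vaporisation at 125.7 °C: 301 kJ/kg
vapour 125.7→174 °C: 79.695 kJ/kg
Δh = 384.06 + 301 + 79.695 = 764.76 kJ/kg
Q = ṁ·Δh = 1995 kg/h × 764.76 kJ/kg = 1.5257e+06 kJ/h
|Q| = 423.8 kW = 25428 kJ/min

Q = 25400 kJ/min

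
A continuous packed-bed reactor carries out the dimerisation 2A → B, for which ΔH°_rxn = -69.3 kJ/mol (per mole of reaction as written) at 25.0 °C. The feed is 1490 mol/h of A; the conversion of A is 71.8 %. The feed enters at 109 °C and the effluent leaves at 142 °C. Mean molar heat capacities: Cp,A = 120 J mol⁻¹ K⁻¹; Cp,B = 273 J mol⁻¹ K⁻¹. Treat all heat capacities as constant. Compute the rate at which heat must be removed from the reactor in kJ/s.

Extent of reaction ξ = 0.718 × 1490 / 2 = 534.91 mol/h
Reaction term: ξ·ΔH°_rxn = 534.91 × -69.3 = -37069 kJ/h
Sensible, feed 109→25 °C: -15019 kJ/h
Outlet flows (mol/h): A 420.18, B 534.91
Sensible, products 25→142 °C: 22985 kJ/h
Q = ΔH = -29104 kJ/h = -8.0843 kW
Heat removed = 8.0843 kJ/s

Q_out = 8.08 kJ/s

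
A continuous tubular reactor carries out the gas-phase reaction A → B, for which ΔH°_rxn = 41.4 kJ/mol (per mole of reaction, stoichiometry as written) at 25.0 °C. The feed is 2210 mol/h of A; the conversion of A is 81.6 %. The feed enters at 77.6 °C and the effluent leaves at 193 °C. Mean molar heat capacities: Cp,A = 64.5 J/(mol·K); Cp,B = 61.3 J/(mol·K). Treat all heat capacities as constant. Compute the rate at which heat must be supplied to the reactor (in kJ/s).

Extent of reaction ξ = 0.816 × 2210 = 1803.4 mol/h
Reaction term: ξ·ΔH°_rxn = 1803.4 × 41.4 = 74659 kJ/h
Sensible, feed 77.6→25 °C: -7497.9 kJ/h
Outlet flows (mol/h): A 406.64, B 1803.4
Sensible, products 25→193 °C: 22978 kJ/h
Q = ΔH = 90139 kJ/h = 25.039 kW
Heat supplied = 25.039 kJ/s

Q_in = 25.0 kJ/s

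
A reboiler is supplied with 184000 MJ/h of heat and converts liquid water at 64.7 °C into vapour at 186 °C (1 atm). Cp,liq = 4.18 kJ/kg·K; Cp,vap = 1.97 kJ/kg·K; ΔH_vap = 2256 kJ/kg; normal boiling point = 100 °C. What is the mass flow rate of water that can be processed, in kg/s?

ṁ = 19.9 kg/s

Δh = 4.18×(100−64.7) + 2256 + 1.97×(186−100) = 2573 kJ/kg
Q = 184000 MJ/h = 51111 kJ/s = 51111 kJ/s
ṁ = Q/Δh = 51111 / 2573 = 19.865 kg/s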